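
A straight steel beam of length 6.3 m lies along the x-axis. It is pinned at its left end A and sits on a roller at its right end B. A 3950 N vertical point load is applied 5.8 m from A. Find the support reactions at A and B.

Taking moments about A: B_y·6.3 − 3950·5.8 = 0 → B_y = 22910/6.3 = 3636.51 ≈ 3637 N.
ΣF_y = 0: A_y + 3636.51 − 3950 = 0 → A_y = 313.5 N.
ΣF_x = 0: no horizontal applied forces, so A_x = 0.

A_x = 0, A_y = 313.5 N, B_y = 3637 N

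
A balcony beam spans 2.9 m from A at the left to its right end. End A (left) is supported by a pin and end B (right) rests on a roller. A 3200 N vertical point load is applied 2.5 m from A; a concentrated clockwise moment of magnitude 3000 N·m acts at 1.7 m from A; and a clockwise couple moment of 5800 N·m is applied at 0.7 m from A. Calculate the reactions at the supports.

Moments about A: B_y·2.9 − 3200·2.5 − 3000 − 5800 = 0 → B_y = 16800/2.9 = 5793.1 ≈ 5793 N.
ΣF_y = 0: A_y + 5793.1 − 3200 = 0 → A_y = -2593 N.
ΣF_x = 0: no horizontal applied forces, so A_x = 0.

A_x = 0, A_y = -2593 N, B_y = 5793 N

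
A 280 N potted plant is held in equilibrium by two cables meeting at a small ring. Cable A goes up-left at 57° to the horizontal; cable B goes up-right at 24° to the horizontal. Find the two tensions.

T_A = 259.0 N, T_B = 154.4 N

ΣF_x = 0: −T_A·cos57° + T_B·cos24° = 0 → T_B = 0.596182·T_A.
ΣF_y = 0: T_A·sin57° + T_B·sin24° = 280.
Substitute: T_A·(0.838671 + 0.596182·0.406737) = 280 → T_A = 258.981 ≈ 259.0 N.
Then T_B = 0.596182 × 258.981 = 154.4 N.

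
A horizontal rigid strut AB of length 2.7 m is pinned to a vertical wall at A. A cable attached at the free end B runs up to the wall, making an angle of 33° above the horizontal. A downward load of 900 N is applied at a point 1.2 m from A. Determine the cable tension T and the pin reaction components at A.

ΣM about A: T·sin33°·2.7 − 900·1.2 = 0 → T = 1080/(2.7·0.544639) = 734.431 ≈ 734.4 N.
ΣF_x = 0: A_x − T·cos33° = 0 → A_x = 734.431 × 0.838671 = 615.9 N.
ΣF_y = 0: A_y + T·sin33° − 900 = 0 → A_y = 900 − 734.431 × 0.544639 = 500.0 N.

T = 734.4 N, A_x = 615.9 N, A_y = 500.0 N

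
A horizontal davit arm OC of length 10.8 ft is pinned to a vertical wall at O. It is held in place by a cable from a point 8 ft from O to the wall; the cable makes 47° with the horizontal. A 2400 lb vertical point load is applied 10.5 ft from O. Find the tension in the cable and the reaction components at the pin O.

ΣM about O: T·sin47°·8 − 2400·10.5 = 0 → T = 25200/(8·0.731354) = 4307.08 ≈ 4307 lb.
ΣF_x = 0: O_x − T·cos47° = 0 → O_x = 4307.08 × 0.681998 = 2937 lb.
ΣF_y = 0: O_y + T·sin47° − 2400 = 0 → O_y = 2400 − 4307.08 × 0.731354 = -750.0 lb.

T = 4307 lb, O_x = 2937 lb, O_y = -750.0 lb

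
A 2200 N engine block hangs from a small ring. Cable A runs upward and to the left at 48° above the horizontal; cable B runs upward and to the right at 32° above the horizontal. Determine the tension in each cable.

T_A = 1894 N, T_B = 1495 N

ΣF_x = 0: −T_A·cos48° + T_B·cos32° = 0 → T_B = 0.789024·T_A.
ΣF_y = 0: T_A·sin48° + T_B·sin32° = 2200.
Substitute: T_A·(0.743145 + 0.789024·0.529919) = 2200 → T_A = 1894.49 ≈ 1894 N.
Then T_B = 0.789024 × 1894.49 = 1495 N.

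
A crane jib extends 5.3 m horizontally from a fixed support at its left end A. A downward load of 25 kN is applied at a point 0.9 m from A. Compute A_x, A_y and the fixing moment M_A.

ΣF_x = 0: A_x = 0.
ΣF_y = 0: A_y − 25 = 0 → A_y = 25.00 kN.
ΣM about A: M_A − 25·0.9 = 0 → M_A = 22.50 kN·m.

A_x = 0, A_y = 25.00 kN, M_A = 22.50 kN·m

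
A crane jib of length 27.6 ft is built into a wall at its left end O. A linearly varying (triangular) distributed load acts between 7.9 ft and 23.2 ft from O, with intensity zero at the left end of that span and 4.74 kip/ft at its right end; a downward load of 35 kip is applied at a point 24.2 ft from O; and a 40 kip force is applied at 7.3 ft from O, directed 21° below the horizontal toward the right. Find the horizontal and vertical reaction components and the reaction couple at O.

Resultant of the triangular load: ½ × 4.74 × 15.3 = 36.261 kip, acting at 18.1 ft from O (one-third of the span from the peak).
ΣF_x = 0: O_x + 40·cos21° = 0 → O_x = -37.34 kip.
ΣF_y = 0: O_y − ½·4.74·15.3 − 35 − 40·sin21° = 0 → O_y = 85.60 kip.
ΣM about O: M_O − (½·4.74·15.3)·18.1 − 35·24.2 − 40·sin21°·7.3 = 0 → M_O = 1608 kip·ft.

O_x = -37.34 kip, O_y = 85.60 kip, M_O = 1608 kip·ft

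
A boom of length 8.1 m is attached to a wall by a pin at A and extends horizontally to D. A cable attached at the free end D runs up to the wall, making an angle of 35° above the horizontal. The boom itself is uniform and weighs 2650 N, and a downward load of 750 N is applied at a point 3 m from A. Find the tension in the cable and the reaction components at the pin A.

ΣM about A: T·sin35°·8.1 − 2650·4.05 − 750·3 = 0 → T = 12982.5/(8.1·0.573576) = 2794.36 ≈ 2794 N.
ΣF_x = 0: A_x − T·cos35° = 0 → A_x = 2794.36 × 0.819152 = 2289 N.
ΣF_y = 0: A_y + T·sin35° − 2650 − 750 = 0 → A_y = 3400 − 2794.36 × 0.573576 = 1797 N.

T = 2794 N, A_x = 2289 N, A_y = 1797 N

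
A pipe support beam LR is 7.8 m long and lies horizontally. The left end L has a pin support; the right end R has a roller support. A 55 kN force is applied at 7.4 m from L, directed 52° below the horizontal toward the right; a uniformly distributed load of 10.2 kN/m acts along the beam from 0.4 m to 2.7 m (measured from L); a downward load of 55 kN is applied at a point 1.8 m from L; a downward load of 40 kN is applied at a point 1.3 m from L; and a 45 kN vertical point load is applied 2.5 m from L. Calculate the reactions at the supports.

Resultant of the distributed load: 10.2 × 2.3 = 23.46 kN at 1.55 m from L.
Moments about L: R_y·7.8 − 55·sin52°·7.4 − (10.2·2.3)·1.55 − 55·1.8 − 40·1.3 − 45·2.5 = 0 → R_y = 620.583/7.8 = 79.5619 ≈ 79.56 kN.
ΣF_y = 0: L_y + 79.5619 − 55·sin52° − 10.2·2.3 − 55 − 40 − 45 = 0 → L_y = 127.2 kN.
ΣF_x = 0: L_x + 55·cos52° = 0 → L_x = -33.86 kN.

L_x = -33.86 kN, L_y = 127.2 kN, R_y = 79.56 kN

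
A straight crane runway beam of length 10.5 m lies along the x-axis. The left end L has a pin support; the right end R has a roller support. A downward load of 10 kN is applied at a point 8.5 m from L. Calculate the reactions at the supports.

Moments about L: R_y·10.5 − 10·8.5 = 0 → R_y = 85/10.5 = 8.09524 ≈ 8.095 kN.
ΣF_y = 0: L_y + 8.09524 − 10 = 0 → L_y = 1.905 kN.
ΣF_x = 0: no horizontal applied forces, so L_x = 0.

L_x = 0, L_y = 1.905 kN, R_y = 8.095 kN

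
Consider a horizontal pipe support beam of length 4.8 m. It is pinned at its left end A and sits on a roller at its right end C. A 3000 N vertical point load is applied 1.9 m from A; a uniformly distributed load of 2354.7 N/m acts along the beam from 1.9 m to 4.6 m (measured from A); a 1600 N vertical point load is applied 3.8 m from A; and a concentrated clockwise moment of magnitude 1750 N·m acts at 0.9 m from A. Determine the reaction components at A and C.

A_x = 0, A_y = 3834 N, C_y = 7123 N

Resultant of the distributed load: 2354.7 × 2.7 = 6357.69 N at 3.25 m from A.
Taking moments about A: C_y·4.8 − 3000·1.9 − (2354.7·2.7)·3.25 − 1600·3.8 − 1750 = 0 → C_y = 34192.4925/4.8 = 7123.44 ≈ 7123 N.
ΣF_y = 0: A_y + 7123.44 − 3000 − 2354.7·2.7 − 1600 = 0 → A_y = 3834 N.
ΣF_x = 0: no horizontal applied forces, so A_x = 0.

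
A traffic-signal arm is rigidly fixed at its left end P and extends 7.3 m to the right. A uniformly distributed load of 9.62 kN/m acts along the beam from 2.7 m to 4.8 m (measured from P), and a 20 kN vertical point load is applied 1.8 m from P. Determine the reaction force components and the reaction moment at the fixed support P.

P_x = 0, P_y = 40.20 kN, M_P = 111.8 kN·m

Resultant of the distributed load: 9.62 × 2.1 = 20.202 kN at 3.75 m from P.
ΣF_x = 0: P_x = 0.
ΣF_y = 0: P_y − 9.62·2.1 − 20 = 0 → P_y = 40.20 kN.
ΣM about P: M_P − (9.62·2.1)·3.75 − 20·1.8 = 0 → M_P = 111.8 kN·m.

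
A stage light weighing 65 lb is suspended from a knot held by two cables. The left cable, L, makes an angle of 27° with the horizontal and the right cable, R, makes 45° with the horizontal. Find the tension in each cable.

ΣF_x = 0: −T_L·cos27° + T_R·cos45° = 0 → T_R = 1.26007·T_L.
ΣF_y = 0: T_L·sin27° + T_R·sin45° = 65.
Substitute: T_L·(0.45399 + 1.26007·0.707107) = 65 → T_L = 48.3273 ≈ 48.33 lb.
Then T_R = 1.26007 × 48.3273 = 60.90 lb.

T_L = 48.33 lb, T_R = 60.90 lb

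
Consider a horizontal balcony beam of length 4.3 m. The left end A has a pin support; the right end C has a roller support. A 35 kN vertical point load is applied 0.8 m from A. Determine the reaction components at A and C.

A_x = 0, A_y = 28.49 kN, C_y = 6.512 kN

Taking moments about A: C_y·4.3 − 35·0.8 = 0 → C_y = 28/4.3 = 6.51163 ≈ 6.512 kN.
ΣF_y = 0: A_y + 6.51163 − 35 = 0 → A_y = 28.49 kN.
ΣF_x = 0: no horizontal applied forces, so A_x = 0.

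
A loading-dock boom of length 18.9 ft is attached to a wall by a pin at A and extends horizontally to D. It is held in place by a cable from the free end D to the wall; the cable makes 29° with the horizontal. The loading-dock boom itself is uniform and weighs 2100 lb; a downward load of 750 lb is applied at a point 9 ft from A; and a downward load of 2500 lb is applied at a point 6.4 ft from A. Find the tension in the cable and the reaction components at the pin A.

ΣM about A: T·sin29°·18.9 − 2100·9.45 − 750·9 − 2500·6.4 = 0 → T = 42595/(18.9·0.48481) = 4648.63 ≈ 4649 lb.
ΣF_x = 0: A_x − T·cos29° = 0 → A_x = 4648.63 × 0.87462 = 4066 lb.
ΣF_y = 0: A_y + T·sin29° − 2100 − 750 − 2500 = 0 → A_y = 5350 − 4648.63 × 0.48481 = 3096 lb.

T = 4649 lb, A_x = 4066 lb, A_y = 3096 lb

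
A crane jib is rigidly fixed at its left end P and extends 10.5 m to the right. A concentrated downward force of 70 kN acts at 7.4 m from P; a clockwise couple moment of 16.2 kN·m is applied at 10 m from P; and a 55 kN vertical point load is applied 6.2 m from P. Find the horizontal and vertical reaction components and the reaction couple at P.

P_x = 0, P_y = 125.0 kN, M_P = 875.2 kN·m

ΣF_x = 0: P_x = 0.
ΣF_y = 0: P_y − 70 − 55 = 0 → P_y = 125.0 kN.
ΣM about P: M_P − 70·7.4 − 16.2 − 55·6.2 = 0 → M_P = 875.2 kN·m.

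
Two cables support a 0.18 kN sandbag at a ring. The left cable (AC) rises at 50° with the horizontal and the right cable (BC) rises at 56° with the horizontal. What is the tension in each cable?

T_AC = 0.1047 kN, T_BC = 0.1204 kN

ΣF_x = 0: −T_AC·cos50° + T_BC·cos56° = 0 → T_BC = 1.14949·T_AC.
ΣF_y = 0: T_AC·sin50° + T_BC·sin56° = 0.18.
Substitute: T_AC·(0.766044 + 1.14949·0.829038) = 0.18 → T_AC = 0.104711 ≈ 0.1047 kN.
Then T_BC = 1.14949 × 0.104711 = 0.1204 kN.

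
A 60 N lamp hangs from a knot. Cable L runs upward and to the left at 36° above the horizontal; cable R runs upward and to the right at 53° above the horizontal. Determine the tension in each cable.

T_L = 36.11 N, T_R = 48.55 N

ΣF_x = 0: −T_L·cos36° + T_R·cos53° = 0 → T_R = 1.3443·T_L.
ΣF_y = 0: T_L·sin36° + T_R·sin53° = 60.
Substitute: T_L·(0.587785 + 1.3443·0.798636) = 60 → T_L = 36.1143 ≈ 36.11 N.
Then T_R = 1.3443 × 36.1143 = 48.55 N.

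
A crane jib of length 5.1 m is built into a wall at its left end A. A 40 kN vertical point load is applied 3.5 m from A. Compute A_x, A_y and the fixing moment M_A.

A_x = 0, A_y = 40.00 kN, M_A = 140.0 kN·m

ΣF_x = 0: A_x = 0.
ΣF_y = 0: A_y − 40 = 0 → A_y = 40.00 kN.
ΣM about A: M_A − 40·3.5 = 0 → M_A = 140.0 kN·m.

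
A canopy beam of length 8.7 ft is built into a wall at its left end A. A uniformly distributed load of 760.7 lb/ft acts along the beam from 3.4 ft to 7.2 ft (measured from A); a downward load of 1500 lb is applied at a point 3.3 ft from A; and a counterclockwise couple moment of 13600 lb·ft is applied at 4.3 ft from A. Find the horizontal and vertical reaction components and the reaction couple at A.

Resultant of the distributed load: 760.7 × 3.8 = 2890.66 lb at 5.3 ft from A.
ΣF_x = 0: A_x = 0.
ΣF_y = 0: A_y − 760.7·3.8 − 1500 = 0 → A_y = 4391 lb.
ΣM about A: M_A − (760.7·3.8)·5.3 − 1500·3.3 + 13600 = 0 → M_A = 6670 lb·ft.

A_x = 0, A_y = 4391 lb, M_A = 6670 lb·ft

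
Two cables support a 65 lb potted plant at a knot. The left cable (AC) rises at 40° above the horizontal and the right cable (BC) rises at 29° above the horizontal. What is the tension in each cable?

T_AC = 60.89 lb, T_BC = 53.34 lb

ΣF_x = 0: −T_AC·cos40° + T_BC·cos29° = 0 → T_BC = 0.87586·T_AC.
ΣF_y = 0: T_AC·sin40° + T_BC·sin29° = 65.
Substitute: T_AC·(0.642788 + 0.87586·0.48481) = 65 → T_AC = 60.8949 ≈ 60.89 lb.
Then T_BC = 0.87586 × 60.8949 = 53.34 lb.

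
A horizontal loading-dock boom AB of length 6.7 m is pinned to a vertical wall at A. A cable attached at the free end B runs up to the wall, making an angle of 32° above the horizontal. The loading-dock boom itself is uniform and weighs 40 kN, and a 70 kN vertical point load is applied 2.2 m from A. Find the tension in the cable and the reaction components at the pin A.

ΣM about A: T·sin32°·6.7 − 40·3.35 − 70·2.2 = 0 → T = 288/(6.7·0.529919) = 81.1163 ≈ 81.12 kN.
ΣF_x = 0: A_x − T·cos32° = 0 → A_x = 81.1163 × 0.848048 = 68.79 kN.
ΣF_y = 0: A_y + T·sin32° − 40 − 70 = 0 → A_y = 110 − 81.1163 × 0.529919 = 67.01 kN.

T = 81.12 kN, A_x = 68.79 kN, A_y = 67.01 kN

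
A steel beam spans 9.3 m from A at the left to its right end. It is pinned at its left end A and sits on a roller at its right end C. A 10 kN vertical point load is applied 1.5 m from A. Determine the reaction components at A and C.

A_x = 0, A_y = 8.387 kN, C_y = 1.613 kN

Taking moments about A: C_y·9.3 − 10·1.5 = 0 → C_y = 15/9.3 = 1.6129 ≈ 1.613 kN.
ΣF_y = 0: A_y + 1.6129 − 10 = 0 → A_y = 8.387 kN.
ΣF_x = 0: no horizontal applied forces, so A_x = 0.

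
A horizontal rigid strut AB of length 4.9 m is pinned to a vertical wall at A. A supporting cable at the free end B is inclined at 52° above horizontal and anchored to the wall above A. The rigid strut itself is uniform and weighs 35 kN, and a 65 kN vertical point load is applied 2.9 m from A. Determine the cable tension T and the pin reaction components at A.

T = 71.03 kN, A_x = 43.73 kN, A_y = 44.03 kN

ΣM about A: T·sin52°·4.9 − 35·2.45 − 65·2.9 = 0 → T = 274.25/(4.9·0.788011) = 71.0262 ≈ 71.03 kN.
ΣF_x = 0: A_x − T·cos52° = 0 → A_x = 71.0262 × 0.615661 = 43.73 kN.
ΣF_y = 0: A_y + T·sin52° − 35 − 65 = 0 → A_y = 100 − 71.0262 × 0.788011 = 44.03 kN.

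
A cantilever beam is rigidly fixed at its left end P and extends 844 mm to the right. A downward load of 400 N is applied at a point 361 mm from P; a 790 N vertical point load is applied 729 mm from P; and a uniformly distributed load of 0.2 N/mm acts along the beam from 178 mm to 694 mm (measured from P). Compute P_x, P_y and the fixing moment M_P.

Resultant of the distributed load: 0.2 × 516 = 103.2 N at 436 mm from P.
ΣF_x = 0: P_x = 0.
ΣF_y = 0: P_y − 400 − 790 − 0.2·516 = 0 → P_y = 1293 N.
ΣM about P: M_P − 400·361 − 790·729 − (0.2·516)·436 = 0 → M_P = 765300 N·mm.

P_x = 0, P_y = 1293 N, M_P = 765300 N·mm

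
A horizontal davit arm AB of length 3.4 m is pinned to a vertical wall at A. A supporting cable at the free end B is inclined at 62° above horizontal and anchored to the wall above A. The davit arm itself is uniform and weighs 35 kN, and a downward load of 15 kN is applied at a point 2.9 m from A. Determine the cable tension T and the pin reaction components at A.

ΣM about A: T·sin62°·3.4 − 35·1.7 − 15·2.9 = 0 → T = 103/(3.4·0.882948) = 34.3102 ≈ 34.31 kN.
ΣF_x = 0: A_x − T·cos62° = 0 → A_x = 34.3102 × 0.469472 = 16.11 kN.
ΣF_y = 0: A_y + T·sin62° − 35 − 15 = 0 → A_y = 50 − 34.3102 × 0.882948 = 19.71 kN.

T = 34.31 kN, A_x = 16.11 kN, A_y = 19.71 kN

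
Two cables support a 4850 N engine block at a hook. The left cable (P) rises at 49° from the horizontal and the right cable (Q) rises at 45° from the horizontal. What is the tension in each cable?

T_P = 3438 N, T_Q = 3190 N

ΣF_x = 0: −T_P·cos49° + T_Q·cos45° = 0 → T_Q = 0.927808·T_P.
ΣF_y = 0: T_P·sin49° + T_Q·sin45° = 4850.
Substitute: T_P·(0.75471 + 0.927808·0.707107) = 4850 → T_P = 3437.84 ≈ 3438 N.
Then T_Q = 0.927808 × 3437.84 = 3190 N.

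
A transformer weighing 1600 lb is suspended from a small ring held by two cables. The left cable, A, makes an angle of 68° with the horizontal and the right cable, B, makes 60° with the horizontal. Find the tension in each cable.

T_A = 1015 lb, T_B = 760.6 lb

ΣF_x = 0: −T_A·cos68° + T_B·cos60° = 0 → T_B = 0.749213·T_A.
ΣF_y = 0: T_A·sin68° + T_B·sin60° = 1600.
Substitute: T_A·(0.927184 + 0.749213·0.866025) = 1600 → T_A = 1015.21 ≈ 1015 lb.
Then T_B = 0.749213 × 1015.21 = 760.6 lb.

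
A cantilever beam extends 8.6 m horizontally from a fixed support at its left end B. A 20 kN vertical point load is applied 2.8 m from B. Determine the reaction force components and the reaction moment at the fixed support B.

B_x = 0, B_y = 20.00 kN, M_B = 56.00 kN·m

ΣF_x = 0: B_x = 0.
ΣF_y = 0: B_y − 20 = 0 → B_y = 20.00 kN.
ΣM about B: M_B − 20·2.8 = 0 → M_B = 56.00 kN·m.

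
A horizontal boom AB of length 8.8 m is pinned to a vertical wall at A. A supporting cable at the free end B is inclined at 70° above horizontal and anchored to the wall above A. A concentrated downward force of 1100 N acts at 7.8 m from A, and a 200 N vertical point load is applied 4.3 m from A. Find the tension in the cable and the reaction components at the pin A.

T = 1142 N, A_x = 390.4 N, A_y = 227.3 N

ΣM about A: T·sin70°·8.8 − 1100·7.8 − 200·4.3 = 0 → T = 9440/(8.8·0.939693) = 1141.57 ≈ 1142 N.
ΣF_x = 0: A_x − T·cos70° = 0 → A_x = 1141.57 × 0.34202 = 390.4 N.
ΣF_y = 0: A_y + T·sin70° − 1100 − 200 = 0 → A_y = 1300 − 1141.57 × 0.939693 = 227.3 N.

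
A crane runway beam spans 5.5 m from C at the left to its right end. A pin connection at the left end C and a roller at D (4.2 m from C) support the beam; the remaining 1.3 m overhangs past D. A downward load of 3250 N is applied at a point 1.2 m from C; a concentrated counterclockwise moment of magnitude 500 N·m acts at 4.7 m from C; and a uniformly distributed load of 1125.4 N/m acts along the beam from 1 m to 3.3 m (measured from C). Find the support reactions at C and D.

Resultant of the distributed load: 1125.4 × 2.3 = 2588.42 N at 2.15 m from C.
ΣM about C: D_y·4.2 − 3250·1.2 + 500 − (1125.4·2.3)·2.15 = 0 → D_y = 8965.103/4.2 = 2134.55 ≈ 2135 N.
ΣF_y = 0: C_y + 2134.55 − 3250 − 1125.4·2.3 = 0 → C_y = 3704 N.
ΣF_x = 0: no horizontal applied forces, so C_x = 0.

C_x = 0, C_y = 3704 N, D_y = 2135 N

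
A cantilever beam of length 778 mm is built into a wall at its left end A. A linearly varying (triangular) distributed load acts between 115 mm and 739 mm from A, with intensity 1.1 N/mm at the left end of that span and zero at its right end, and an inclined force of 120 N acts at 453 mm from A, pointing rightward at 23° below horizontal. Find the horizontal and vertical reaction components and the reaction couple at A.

A_x = -110.5 N, A_y = 390.1 N, M_A = 132100 N·mm

Resultant of the triangular load: ½ × 1.1 × 624 = 343.2 N, acting at 323 mm from A (one-third of the span from the peak).
ΣF_x = 0: A_x + 120·cos23° = 0 → A_x = -110.5 N.
ΣF_y = 0: A_y − ½·1.1·624 − 120·sin23° = 0 → A_y = 390.1 N.
ΣM about A: M_A − (½·1.1·624)·323 − 120·sin23°·453 = 0 → M_A = 132100 N·mm.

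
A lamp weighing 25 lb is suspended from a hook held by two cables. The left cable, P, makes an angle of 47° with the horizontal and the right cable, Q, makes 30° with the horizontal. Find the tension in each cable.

T_P = 22.22 lb, T_Q = 17.50 lb

ΣF_x = 0: −T_P·cos47° + T_Q·cos30° = 0 → T_Q = 0.787504·T_P.
ΣF_y = 0: T_P·sin47° + T_Q·sin30° = 25.
Substitute: T_P·(0.731354 + 0.787504·0.5) = 25 → T_P = 22.2201 ≈ 22.22 lb.
Then T_Q = 0.787504 × 22.2201 = 17.50 lb.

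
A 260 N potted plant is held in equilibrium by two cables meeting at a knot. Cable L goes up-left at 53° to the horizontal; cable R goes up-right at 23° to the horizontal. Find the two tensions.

T_L = 246.7 N, T_R = 161.3 N

ΣF_x = 0: −T_L·cos53° + T_R·cos23° = 0 → T_R = 0.653788·T_L.
ΣF_y = 0: T_L·sin53° + T_R·sin23° = 260.
Substitute: T_L·(0.798636 + 0.653788·0.390731) = 260 → T_L = 246.658 ≈ 246.7 N.
Then T_R = 0.653788 × 246.658 = 161.3 N.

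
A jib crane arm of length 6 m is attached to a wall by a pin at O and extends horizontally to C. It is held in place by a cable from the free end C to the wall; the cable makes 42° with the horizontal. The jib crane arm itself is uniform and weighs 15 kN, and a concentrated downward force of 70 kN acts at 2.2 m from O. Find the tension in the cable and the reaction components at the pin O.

ΣM about O: T·sin42°·6 − 15·3 − 70·2.2 = 0 → T = 199/(6·0.669131) = 49.5668 ≈ 49.57 kN.
ΣF_x = 0: O_x − T·cos42° = 0 → O_x = 49.5668 × 0.743145 = 36.84 kN.
ΣF_y = 0: O_y + T·sin42° − 15 − 70 = 0 → O_y = 85 − 49.5668 × 0.669131 = 51.83 kN.

T = 49.57 kN, O_x = 36.84 kN, O_y = 51.83 kN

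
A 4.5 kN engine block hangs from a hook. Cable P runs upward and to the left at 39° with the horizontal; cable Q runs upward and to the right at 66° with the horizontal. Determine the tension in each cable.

ΣF_x = 0: −T_P·cos39° + T_Q·cos66° = 0 → T_Q = 1.91069·T_P.
ΣF_y = 0: T_P·sin39° + T_Q·sin66° = 4.5.
Substitute: T_P·(0.62932 + 1.91069·0.913545) = 4.5 → T_P = 1.89488 ≈ 1.895 kN.
Then T_Q = 1.91069 × 1.89488 = 3.621 kN.

T_P = 1.895 kN, T_Q = 3.621 kN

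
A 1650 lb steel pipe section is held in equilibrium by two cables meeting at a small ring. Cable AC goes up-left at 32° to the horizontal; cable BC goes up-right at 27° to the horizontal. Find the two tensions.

ΣF_x = 0: −T_AC·cos32° + T_BC·cos27° = 0 → T_BC = 0.951787·T_AC.
ΣF_y = 0: T_AC·sin32° + T_BC·sin27° = 1650.
Substitute: T_AC·(0.529919 + 0.951787·0.45399) = 1650 → T_AC = 1715.14 ≈ 1715 lb.
Then T_BC = 0.951787 × 1715.14 = 1632 lb.

T_AC = 1715 lb, T_BC = 1632 lb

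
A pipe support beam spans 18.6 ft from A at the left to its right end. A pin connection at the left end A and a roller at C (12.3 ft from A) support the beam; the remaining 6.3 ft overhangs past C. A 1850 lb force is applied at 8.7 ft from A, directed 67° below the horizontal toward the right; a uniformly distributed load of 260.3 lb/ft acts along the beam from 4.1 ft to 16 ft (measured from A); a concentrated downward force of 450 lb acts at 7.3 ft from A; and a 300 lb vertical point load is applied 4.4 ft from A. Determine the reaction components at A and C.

A_x = -722.9 lb, A_y = 1441 lb, C_y = 4110 lb

Resultant of the distributed load: 260.3 × 11.9 = 3097.57 lb at 10.05 ft from A.
Moments about A: C_y·12.3 − 1850·sin67°·8.7 − (260.3·11.9)·10.05 − 450·7.3 − 300·4.4 = 0 → C_y = 50551.1/12.3 = 4109.85 ≈ 4110 lb.
ΣF_y = 0: A_y + 4109.85 − 1850·sin67° − 260.3·11.9 − 450 − 300 = 0 → A_y = 1441 lb.
ΣF_x = 0: A_x + 1850·cos67° = 0 → A_x = -722.9 lb.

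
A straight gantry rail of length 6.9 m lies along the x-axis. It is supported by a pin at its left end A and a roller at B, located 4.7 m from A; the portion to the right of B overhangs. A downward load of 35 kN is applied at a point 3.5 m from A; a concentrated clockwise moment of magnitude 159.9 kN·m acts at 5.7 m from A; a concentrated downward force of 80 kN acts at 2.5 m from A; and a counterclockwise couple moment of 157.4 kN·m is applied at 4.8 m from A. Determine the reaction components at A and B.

A_x = 0, A_y = 45.85 kN, B_y = 69.15 kN

Taking moments about A: B_y·4.7 − 35·3.5 − 159.9 − 80·2.5 + 157.4 = 0 → B_y = 325/4.7 = 69.1489 ≈ 69.15 kN.
ΣF_y = 0: A_y + 69.1489 − 35 − 80 = 0 → A_y = 45.85 kN.
ΣF_x = 0: no horizontal applied forces, so A_x = 0.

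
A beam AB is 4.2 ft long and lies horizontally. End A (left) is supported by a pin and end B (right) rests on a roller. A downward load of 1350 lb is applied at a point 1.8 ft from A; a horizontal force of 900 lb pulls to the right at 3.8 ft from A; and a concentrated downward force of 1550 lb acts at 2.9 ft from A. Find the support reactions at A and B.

A_x = -900.0 lb, A_y = 1251 lb, B_y = 1649 lb

ΣM about A: B_y·4.2 − 1350·1.8 − 1550·2.9 = 0 → B_y = 6925/4.2 = 1648.81 ≈ 1649 lb.
ΣF_y = 0: A_y + 1648.81 − 1350 − 1550 = 0 → A_y = 1251 lb.
ΣF_x = 0: A_x + 900 = 0 → A_x = -900.0 lb.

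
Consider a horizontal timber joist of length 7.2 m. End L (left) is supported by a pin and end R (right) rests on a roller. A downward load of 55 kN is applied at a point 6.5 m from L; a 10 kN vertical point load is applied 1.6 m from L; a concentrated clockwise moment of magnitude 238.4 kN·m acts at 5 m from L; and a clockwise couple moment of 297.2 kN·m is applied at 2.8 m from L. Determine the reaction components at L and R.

L_x = 0, L_y = -61.26 kN, R_y = 126.3 kN

ΣM about L: R_y·7.2 − 55·6.5 − 10·1.6 − 238.4 − 297.2 = 0 → R_y = 909.1/7.2 = 126.264 ≈ 126.3 kN.
ΣF_y = 0: L_y + 126.264 − 55 − 10 = 0 → L_y = -61.26 kN.
ΣF_x = 0: no horizontal applied forces, so L_x = 0.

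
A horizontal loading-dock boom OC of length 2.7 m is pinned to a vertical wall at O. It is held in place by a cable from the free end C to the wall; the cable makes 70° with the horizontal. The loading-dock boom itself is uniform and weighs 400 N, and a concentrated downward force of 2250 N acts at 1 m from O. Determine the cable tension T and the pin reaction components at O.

ΣM about O: T·sin70°·2.7 − 400·1.35 − 2250·1 = 0 → T = 2790/(2.7·0.939693) = 1099.65 ≈ 1100 N.
ΣF_x = 0: O_x − T·cos70° = 0 → O_x = 1099.65 × 0.34202 = 376.1 N.
ΣF_y = 0: O_y + T·sin70° − 400 − 2250 = 0 → O_y = 2650 − 1099.65 × 0.939693 = 1617 N.

T = 1100 N, O_x = 376.1 N, O_y = 1617 N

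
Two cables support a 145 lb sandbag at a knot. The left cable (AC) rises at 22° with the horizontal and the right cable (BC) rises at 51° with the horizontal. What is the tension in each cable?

T_AC = 95.42 lb, T_BC = 140.6 lb

ΣF_x = 0: −T_AC·cos22° + T_BC·cos51° = 0 → T_BC = 1.47331·T_AC.
ΣF_y = 0: T_AC·sin22° + T_BC·sin51° = 145.
Substitute: T_AC·(0.374607 + 1.47331·0.777146) = 145 → T_AC = 95.4209 ≈ 95.42 lb.
Then T_BC = 1.47331 × 95.4209 = 140.6 lb.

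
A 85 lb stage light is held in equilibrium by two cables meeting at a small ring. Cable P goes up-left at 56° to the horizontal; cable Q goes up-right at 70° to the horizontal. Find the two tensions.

ΣF_x = 0: −T_P·cos56° + T_Q·cos70° = 0 → T_Q = 1.63497·T_P.
ΣF_y = 0: T_P·sin56° + T_Q·sin70° = 85.
Substitute: T_P·(0.829038 + 1.63497·0.939693) = 85 → T_P = 35.9346 ≈ 35.93 lb.
Then T_Q = 1.63497 × 35.9346 = 58.75 lb.

T_P = 35.93 lb, T_Q = 58.75 lb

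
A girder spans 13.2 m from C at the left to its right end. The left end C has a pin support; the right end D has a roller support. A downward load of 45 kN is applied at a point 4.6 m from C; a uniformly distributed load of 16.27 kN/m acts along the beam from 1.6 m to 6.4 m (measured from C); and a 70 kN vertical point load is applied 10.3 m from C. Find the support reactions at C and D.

Resultant of the distributed load: 16.27 × 4.8 = 78.096 kN at 4 m from C.
Moments about C: D_y·13.2 − 45·4.6 − (16.27·4.8)·4 − 70·10.3 = 0 → D_y = 1240.384/13.2 = 93.9685 ≈ 93.97 kN.
ΣF_y = 0: C_y + 93.9685 − 45 − 16.27·4.8 − 70 = 0 → C_y = 99.13 kN.
ΣF_x = 0: no horizontal applied forces, so C_x = 0.

C_x = 0, C_y = 99.13 kN, D_y = 93.97 kN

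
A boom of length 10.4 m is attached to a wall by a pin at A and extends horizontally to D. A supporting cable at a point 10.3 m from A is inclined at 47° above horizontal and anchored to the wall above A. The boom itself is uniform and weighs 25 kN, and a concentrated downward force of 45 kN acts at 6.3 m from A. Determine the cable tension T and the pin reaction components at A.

ΣM about A: T·sin47°·10.3 − 25·5.2 − 45·6.3 = 0 → T = 413.5/(10.3·0.731354) = 54.8922 ≈ 54.89 kN.
ΣF_x = 0: A_x − T·cos47° = 0 → A_x = 54.8922 × 0.681998 = 37.44 kN.
ΣF_y = 0: A_y + T·sin47° − 25 − 45 = 0 → A_y = 70 − 54.8922 × 0.731354 = 29.85 kN.

T = 54.89 kN, A_x = 37.44 kN, A_y = 29.85 kN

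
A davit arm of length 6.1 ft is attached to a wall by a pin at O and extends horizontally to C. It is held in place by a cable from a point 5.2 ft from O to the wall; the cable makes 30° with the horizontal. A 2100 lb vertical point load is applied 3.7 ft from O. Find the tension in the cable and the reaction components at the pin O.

T = 2988 lb, O_x = 2588 lb, O_y = 605.8 lb

ΣM about O: T·sin30°·5.2 − 2100·3.7 = 0 → T = 7770/(5.2·0.5) = 2988.46 ≈ 2988 lb.
ΣF_x = 0: O_x − T·cos30° = 0 → O_x = 2988.46 × 0.866025 = 2588 lb.
ΣF_y = 0: O_y + T·sin30° − 2100 = 0 → O_y = 2100 − 2988.46 × 0.5 = 605.8 lb.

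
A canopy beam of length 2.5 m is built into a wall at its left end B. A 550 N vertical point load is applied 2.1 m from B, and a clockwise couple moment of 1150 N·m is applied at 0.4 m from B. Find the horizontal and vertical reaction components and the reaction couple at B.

B_x = 0, B_y = 550.0 N, M_B = 2305 N·m

ΣF_x = 0: B_x = 0.
ΣF_y = 0: B_y − 550 = 0 → B_y = 550.0 N.
ΣM about B: M_B − 550·2.1 − 1150 = 0 → M_B = 2305 N·m.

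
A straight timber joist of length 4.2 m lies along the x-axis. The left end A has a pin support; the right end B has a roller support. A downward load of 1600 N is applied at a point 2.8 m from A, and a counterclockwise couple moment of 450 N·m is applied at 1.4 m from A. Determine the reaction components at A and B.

ΣM about A: B_y·4.2 − 1600·2.8 + 450 = 0 → B_y = 4030/4.2 = 959.524 ≈ 959.5 N.
ΣF_y = 0: A_y + 959.524 − 1600 = 0 → A_y = 640.5 N.
ΣF_x = 0: no horizontal applied forces, so A_x = 0.

A_x = 0, A_y = 640.5 N, B_y = 959.5 N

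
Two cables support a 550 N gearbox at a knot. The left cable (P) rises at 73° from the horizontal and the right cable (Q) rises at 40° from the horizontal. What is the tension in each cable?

ΣF_x = 0: −T_P·cos73° + T_Q·cos40° = 0 → T_Q = 0.381664·T_P.
ΣF_y = 0: T_P·sin73° + T_Q·sin40° = 550.
Substitute: T_P·(0.956305 + 0.381664·0.642788) = 550 → T_P = 457.71 ≈ 457.7 N.
Then T_Q = 0.381664 × 457.71 = 174.7 N.

T_P = 457.7 N, T_Q = 174.7 N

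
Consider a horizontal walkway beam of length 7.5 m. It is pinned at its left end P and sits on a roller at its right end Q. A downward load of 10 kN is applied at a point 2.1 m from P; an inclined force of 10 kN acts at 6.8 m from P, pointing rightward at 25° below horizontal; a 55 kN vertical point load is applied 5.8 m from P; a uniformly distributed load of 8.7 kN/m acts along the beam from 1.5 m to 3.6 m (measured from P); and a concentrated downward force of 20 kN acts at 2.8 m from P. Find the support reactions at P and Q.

Resultant of the distributed load: 8.7 × 2.1 = 18.27 kN at 2.55 m from P.
Moments about P: Q_y·7.5 − 10·2.1 − 10·sin25°·6.8 − 55·5.8 − (8.7·2.1)·2.55 − 20·2.8 = 0 → Q_y = 471.327/7.5 = 62.8436 ≈ 62.84 kN.
ΣF_y = 0: P_y + 62.8436 − 10 − 10·sin25° − 55 − 8.7·2.1 − 20 = 0 → P_y = 44.65 kN.
ΣF_x = 0: P_x + 10·cos25° = 0 → P_x = -9.063 kN.

P_x = -9.063 kN, P_y = 44.65 kN, Q_y = 62.84 kN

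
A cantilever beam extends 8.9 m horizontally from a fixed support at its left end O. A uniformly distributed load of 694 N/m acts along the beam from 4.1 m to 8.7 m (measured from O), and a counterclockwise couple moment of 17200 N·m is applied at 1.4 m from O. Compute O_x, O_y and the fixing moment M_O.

O_x = 0, O_y = 3192 N, M_O = 3231 N·m

Resultant of the distributed load: 694 × 4.6 = 3192.4 N at 6.4 m from O.
ΣF_x = 0: O_x = 0.
ΣF_y = 0: O_y − 694·4.6 = 0 → O_y = 3192 N.
ΣM about O: M_O − (694·4.6)·6.4 + 17200 = 0 → M_O = 3231 N·m.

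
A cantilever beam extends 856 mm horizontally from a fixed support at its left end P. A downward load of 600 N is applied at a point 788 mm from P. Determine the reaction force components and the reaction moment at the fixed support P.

P_x = 0, P_y = 600.0 N, M_P = 472800 N·mm

ΣF_x = 0: P_x = 0.
ΣF_y = 0: P_y − 600 = 0 → P_y = 600.0 N.
ΣM about P: M_P − 600·788 = 0 → M_P = 472800 N·mm.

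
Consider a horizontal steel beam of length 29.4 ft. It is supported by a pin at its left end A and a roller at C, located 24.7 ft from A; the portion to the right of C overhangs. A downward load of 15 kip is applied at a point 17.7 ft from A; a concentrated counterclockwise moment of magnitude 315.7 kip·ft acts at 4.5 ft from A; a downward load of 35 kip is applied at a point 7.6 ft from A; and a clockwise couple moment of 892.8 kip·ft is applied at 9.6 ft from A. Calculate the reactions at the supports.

Taking moments about A: C_y·24.7 − 15·17.7 + 315.7 − 35·7.6 − 892.8 = 0 → C_y = 1108.6/24.7 = 44.8826 ≈ 44.88 kip.
ΣF_y = 0: A_y + 44.8826 − 15 − 35 = 0 → A_y = 5.117 kip.
ΣF_x = 0: no horizontal applied forces, so A_x = 0.

A_x = 0, A_y = 5.117 kip, C_y = 44.88 kip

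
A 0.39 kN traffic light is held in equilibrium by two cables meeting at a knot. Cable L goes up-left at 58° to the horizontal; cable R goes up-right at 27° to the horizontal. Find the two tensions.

ΣF_x = 0: −T_L·cos58° + T_R·cos27° = 0 → T_R = 0.594742·T_L.
ΣF_y = 0: T_L·sin58° + T_R·sin27° = 0.39.
Substitute: T_L·(0.848048 + 0.594742·0.45399) = 0.39 → T_L = 0.34882 ≈ 0.3488 kN.
Then T_R = 0.594742 × 0.34882 = 0.2075 kN.

T_L = 0.3488 kN, T_R = 0.2075 kN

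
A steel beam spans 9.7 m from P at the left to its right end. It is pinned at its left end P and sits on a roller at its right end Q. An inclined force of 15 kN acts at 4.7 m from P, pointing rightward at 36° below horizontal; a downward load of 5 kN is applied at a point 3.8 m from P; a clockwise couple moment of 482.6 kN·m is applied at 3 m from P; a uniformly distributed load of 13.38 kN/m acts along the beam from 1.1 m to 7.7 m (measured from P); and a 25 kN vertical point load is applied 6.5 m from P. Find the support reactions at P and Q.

P_x = -12.14 kN, P_y = 14.33 kN, Q_y = 112.8 kN

Resultant of the distributed load: 13.38 × 6.6 = 88.308 kN at 4.4 m from P.
Moments about P: Q_y·9.7 − 15·sin36°·4.7 − 5·3.8 − 482.6 − (13.38·6.6)·4.4 − 25·6.5 = 0 → Q_y = 1094.09/9.7 = 112.793 ≈ 112.8 kN.
ΣF_y = 0: P_y + 112.793 − 15·sin36° − 5 − 13.38·6.6 − 25 = 0 → P_y = 14.33 kN.
ΣF_x = 0: P_x + 15·cos36° = 0 → P_x = -12.14 kN.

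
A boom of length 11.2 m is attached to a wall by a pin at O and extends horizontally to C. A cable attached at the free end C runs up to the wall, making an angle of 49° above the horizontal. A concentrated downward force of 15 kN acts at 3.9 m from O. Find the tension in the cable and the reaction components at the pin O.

ΣM about O: T·sin49°·11.2 − 15·3.9 = 0 → T = 58.5/(11.2·0.75471) = 6.92082 ≈ 6.921 kN.
ΣF_x = 0: O_x − T·cos49° = 0 → O_x = 6.92082 × 0.656059 = 4.540 kN.
ΣF_y = 0: O_y + T·sin49° − 15 = 0 → O_y = 15 − 6.92082 × 0.75471 = 9.777 kN.

T = 6.921 kN, O_x = 4.540 kN, O_y = 9.777 kN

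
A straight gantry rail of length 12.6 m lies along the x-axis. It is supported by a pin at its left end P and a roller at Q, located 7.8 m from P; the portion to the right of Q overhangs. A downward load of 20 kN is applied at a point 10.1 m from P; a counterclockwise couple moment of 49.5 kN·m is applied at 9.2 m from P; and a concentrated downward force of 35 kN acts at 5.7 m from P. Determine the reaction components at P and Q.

P_x = 0, P_y = 9.872 kN, Q_y = 45.13 kN

Taking moments about P: Q_y·7.8 − 20·10.1 + 49.5 − 35·5.7 = 0 → Q_y = 352/7.8 = 45.1282 ≈ 45.13 kN.
ΣF_y = 0: P_y + 45.1282 − 20 − 35 = 0 → P_y = 9.872 kN.
ΣF_x = 0: no horizontal applied forces, so P_x = 0.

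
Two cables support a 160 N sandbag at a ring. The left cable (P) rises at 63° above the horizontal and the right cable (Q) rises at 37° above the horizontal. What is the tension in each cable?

T_P = 129.8 N, T_Q = 73.76 N

ΣF_x = 0: −T_P·cos63° + T_Q·cos37° = 0 → T_Q = 0.568458·T_P.
ΣF_y = 0: T_P·sin63° + T_Q·sin37° = 160.
Substitute: T_P·(0.891007 + 0.568458·0.601815) = 160 → T_P = 129.753 ≈ 129.8 N.
Then T_Q = 0.568458 × 129.753 = 73.76 N.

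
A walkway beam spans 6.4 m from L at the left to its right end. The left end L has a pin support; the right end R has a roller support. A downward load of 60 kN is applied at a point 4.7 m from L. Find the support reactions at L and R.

L_x = 0, L_y = 15.94 kN, R_y = 44.06 kN

Taking moments about L: R_y·6.4 − 60·4.7 = 0 → R_y = 282/6.4 = 44.0625 ≈ 44.06 kN.
ΣF_y = 0: L_y + 44.0625 − 60 = 0 → L_y = 15.94 kN.
ΣF_x = 0: no horizontal applied forces, so L_x = 0.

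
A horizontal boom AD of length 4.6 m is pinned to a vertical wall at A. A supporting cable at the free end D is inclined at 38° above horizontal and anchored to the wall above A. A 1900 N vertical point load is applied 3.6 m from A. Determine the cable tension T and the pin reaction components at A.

ΣM about A: T·sin38°·4.6 − 1900·3.6 = 0 → T = 6840/(4.6·0.615661) = 2415.22 ≈ 2415 N.
ΣF_x = 0: A_x − T·cos38° = 0 → A_x = 2415.22 × 0.788011 = 1903 N.
ΣF_y = 0: A_y + T·sin38° − 1900 = 0 → A_y = 1900 − 2415.22 × 0.615661 = 413.0 N.

T = 2415 N, A_x = 1903 N, A_y = 413.0 N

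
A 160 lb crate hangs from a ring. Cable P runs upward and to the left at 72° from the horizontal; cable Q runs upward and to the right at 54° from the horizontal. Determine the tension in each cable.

ΣF_x = 0: −T_P·cos72° + T_Q·cos54° = 0 → T_Q = 0.525731·T_P.
ΣF_y = 0: T_P·sin72° + T_Q·sin54° = 160.
Substitute: T_P·(0.951057 + 0.525731·0.809017) = 160 → T_P = 116.247 ≈ 116.2 lb.
Then T_Q = 0.525731 × 116.247 = 61.11 lb.

T_P = 116.2 lb, T_Q = 61.11 lb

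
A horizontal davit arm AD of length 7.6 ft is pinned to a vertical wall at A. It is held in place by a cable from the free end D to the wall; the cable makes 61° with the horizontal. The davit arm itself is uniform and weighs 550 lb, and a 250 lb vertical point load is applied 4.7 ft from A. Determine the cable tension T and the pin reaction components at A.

T = 491.2 lb, A_x = 238.1 lb, A_y = 370.4 lb

ΣM about A: T·sin61°·7.6 − 550·3.8 − 250·4.7 = 0 → T = 3265/(7.6·0.87462) = 491.191 ≈ 491.2 lb.
ΣF_x = 0: A_x − T·cos61° = 0 → A_x = 491.191 × 0.48481 = 238.1 lb.
ΣF_y = 0: A_y + T·sin61° − 550 − 250 = 0 → A_y = 800 − 491.191 × 0.87462 = 370.4 lb.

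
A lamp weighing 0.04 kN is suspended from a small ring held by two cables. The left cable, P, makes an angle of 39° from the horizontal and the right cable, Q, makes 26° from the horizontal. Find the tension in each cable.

ΣF_x = 0: −T_P·cos39° + T_Q·cos26° = 0 → T_Q = 0.864654·T_P.
ΣF_y = 0: T_P·sin39° + T_Q·sin26° = 0.04.
Substitute: T_P·(0.62932 + 0.864654·0.438371) = 0.04 → T_P = 0.0396684 ≈ 0.03967 kN.
Then T_Q = 0.864654 × 0.0396684 = 0.03430 kN.

T_P = 0.03967 kN, T_Q = 0.03430 kN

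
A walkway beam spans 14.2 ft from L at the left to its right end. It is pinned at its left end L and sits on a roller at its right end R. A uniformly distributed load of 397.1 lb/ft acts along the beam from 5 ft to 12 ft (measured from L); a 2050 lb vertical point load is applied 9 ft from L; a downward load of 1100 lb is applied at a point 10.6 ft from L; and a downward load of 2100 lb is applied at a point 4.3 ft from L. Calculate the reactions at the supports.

L_x = 0, L_y = 3609 lb, R_y = 4420 lb

Resultant of the distributed load: 397.1 × 7 = 2779.7 lb at 8.5 ft from L.
ΣM about L: R_y·14.2 − (397.1·7)·8.5 − 2050·9 − 1100·10.6 − 2100·4.3 = 0 → R_y = 62767.45/14.2 = 4420.24 ≈ 4420 lb.
ΣF_y = 0: L_y + 4420.24 − 397.1·7 − 2050 − 1100 − 2100 = 0 → L_y = 3609 lb.
ΣF_x = 0: no horizontal applied forces, so L_x = 0.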